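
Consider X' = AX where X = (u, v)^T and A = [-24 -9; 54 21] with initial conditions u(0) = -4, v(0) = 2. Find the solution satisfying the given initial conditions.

Coefficient matrix A = [[-24, -9], [54, 21]].
Characteristic polynomial det(A - λI) = λ^2 + 3λ - 18 = 0.
Eigenvalues λ = 3, -6.
For λ=3: (A-λI) row 1 is [-27, -9], so an eigenvector is (-1, 3).
For λ=-6: (A-λI) row 1 is [-18, -9], so an eigenvector is (1, -2).
General solution: K_1e^(3t)(-1,3) + K_2e^(-6t)(1,-2).
Applying u(0)=-4, v(0)=2 gives K_1=-6, K_2=-10.

u(t) = 6e^(3t) - 10e^(-6t), v(t) = -18e^(3t) + 20e^(-6t)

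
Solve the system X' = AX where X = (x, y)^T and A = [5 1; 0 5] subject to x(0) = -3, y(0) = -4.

x(t) = -4te^(5t) - 3e^(5t), y(t) = -4e^(5t)

Coefficient matrix A = [[5, 1], [0, 5]].
Characteristic polynomial det(A - λI) = λ^2 - 10λ + 25 = 0.
Single eigenvalue λ = 5 with algebraic multiplicity 2.
Eigenvector v = (1,0); generalized eigenvector w with (A-λI)w=v is (3,1).
General solution: e^(5t)[K_1·v + K_2·(t·v + w)].
Applying x(0)=-3, y(0)=-4 gives K_1=9, K_2=-4.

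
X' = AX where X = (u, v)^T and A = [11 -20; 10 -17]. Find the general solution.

Coefficient matrix A = [[11, -20], [10, -17]].
Characteristic polynomial det(A - λI) = λ^2 + 6λ + 13 = 0.
Eigenvalues λ = -3 ± 2i (complex conjugate pair).
For λ=-3+2i: an eigenvector is (-3,-2) - i(-1,-1) = (-3 + i, -2 + i).
A real fundamental pair from Re and Im of e^((-3+2i)t)v: X_1 = e^(-3t)(cos(2t)·(-3,-2) + sin(2t)·(-1,-1)), X_2 = e^(-3t)(sin(2t)·(-3,-2) - cos(2t)·(-1,-1)).
General solution: c_1X_1 + c_2X_2.

u(t) = -c_1e^(-3t)sin(2t) - 3c_1e^(-3t)cos(2t) - 3c_2e^(-3t)sin(2t) + c_2e^(-3t)cos(2t), v(t) = -c_1e^(-3t)sin(2t) - 2c_1e^(-3t)cos(2t) - 2c_2e^(-3t)sin(2t) + c_2e^(-3t)cos(2t)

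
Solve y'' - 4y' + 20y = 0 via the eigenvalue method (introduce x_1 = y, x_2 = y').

Let x_1 = y, x_2 = y'. Then x_1' = x_2 and x_2' = -20x_1 + 4x_2.
A = [[0,1],[-20,4]]; det(A-λI) = λ^2 - 4λ + 20.
Eigenvalues λ = 2 ± 4i.

y(t) = K_1e^(2t)cos(4t) + K_2e^(2t)sin(4t)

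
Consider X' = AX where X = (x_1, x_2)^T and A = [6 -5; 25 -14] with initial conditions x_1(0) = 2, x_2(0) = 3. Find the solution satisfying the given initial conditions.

Coefficient matrix A = [[6, -5], [25, -14]].
Characteristic polynomial det(A - λI) = λ^2 + 8λ + 41 = 0.
Eigenvalues λ = -4 ± 5i (complex conjugate pair).
For λ=-4+5i: an eigenvector is (0,-1) - i(1,2) = (0 - i, -1 - 2i).
A real fundamental pair from Re and Im of e^((-4+5i)t)v: X_1 = e^(-4t)(cos(5t)·(0,-1) + sin(5t)·(1,2)), X_2 = e^(-4t)(sin(5t)·(0,-1) - cos(5t)·(1,2)).
General solution: c_1X_1 + c_2X_2.
Applying x_1(0)=2, x_2(0)=3 gives c_1=1, c_2=-2.

x_1(t) = e^(-4t)sin(5t) + 2e^(-4t)cos(5t), x_2(t) = 4e^(-4t)sin(5t) + 3e^(-4t)cos(5t)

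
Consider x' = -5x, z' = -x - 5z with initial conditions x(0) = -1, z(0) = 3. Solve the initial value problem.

Coefficient matrix A = [[-5, 0], [-1, -5]].
Characteristic polynomial det(A - λI) = λ^2 + 10λ + 25 = 0.
Single eigenvalue λ = -5 with algebraic multiplicity 2.
Eigenvector v = (0,1); generalized eigenvector w with (A-λI)w=v is (-1,-1).
General solution: e^(-5t)[C_1·v + C_2·(t·v + w)].
Applying x(0)=-1, z(0)=3 gives C_1=4, C_2=1.

x(t) = -e^(-5t), z(t) = te^(-5t) + 3e^(-5t)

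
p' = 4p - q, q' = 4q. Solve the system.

Coefficient matrix A = [[4, -1], [0, 4]].
Characteristic polynomial det(A - λI) = λ^2 - 8λ + 16 = 0.
Single eigenvalue λ = 4 with algebraic multiplicity 2.
Eigenvector v = (1,0); generalized eigenvector w with (A-λI)w=v is (-1,-1).
General solution: e^(4t)[C_1·v + C_2·(t·v + w)].

p(t) = C_1e^(4t) + C_2te^(4t) - C_2e^(4t), q(t) = -C_2e^(4t)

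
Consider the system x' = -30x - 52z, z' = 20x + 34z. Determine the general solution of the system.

Coefficient matrix A = [[-30, -52], [20, 34]].
Characteristic polynomial det(A - λI) = λ^2 - 4λ + 20 = 0.
Eigenvalues λ = 2 ± 4i (complex conjugate pair).
For λ=2+4i: an eigenvector is (2,-1) - i(-3,2) = (2 + 3i, -1 - 2i).
A real fundamental pair from Re and Im of e^((2+4i)t)v: X_1 = e^(2t)(cos(4t)·(2,-1) + sin(4t)·(-3,2)), X_2 = e^(2t)(sin(4t)·(2,-1) - cos(4t)·(-3,2)).
General solution: c_1X_1 + c_2X_2.

x(t) = -3c_1e^(2t)sin(4t) + 2c_1e^(2t)cos(4t) + 2c_2e^(2t)sin(4t) + 3c_2e^(2t)cos(4t), z(t) = 2c_1e^(2t)sin(4t) - c_1e^(2t)cos(4t) - c_2e^(2t)sin(4t) - 2c_2e^(2t)cos(4t)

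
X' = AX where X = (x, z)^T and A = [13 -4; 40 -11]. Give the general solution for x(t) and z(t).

Coefficient matrix A = [[13, -4], [40, -11]].
Characteristic polynomial det(A - λI) = λ^2 - 2λ + 17 = 0.
Eigenvalues λ = 1 ± 4i (complex conjugate pair).
For λ=1+4i: an eigenvector is (-1,-3) - i(0,-1) = (-1, -3 + i).
A real fundamental pair from Re and Im of e^((1+4i)t)v: X_1 = e^(t)(cos(4t)·(-1,-3) + sin(4t)·(0,-1)), X_2 = e^(t)(sin(4t)·(-1,-3) - cos(4t)·(0,-1)).
General solution: K_1X_1 + K_2X_2.

x(t) = -K_1e^(t)cos(4t) - K_2e^(t)sin(4t), z(t) = -K_1e^(t)sin(4t) - 3K_1e^(t)cos(4t) - 3K_2e^(t)sin(4t) + K_2e^(t)cos(4t)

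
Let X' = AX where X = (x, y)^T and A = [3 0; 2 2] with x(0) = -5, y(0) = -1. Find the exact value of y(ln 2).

-44

A = [[3,0],[2,2]]; eigenvalues λ = 2, 3.
Eigenvectors: (0,-1) for λ=2, (1,2) for λ=3.
From the initial condition, c_1 = -9, c_2 = -5.
y(ln 2) = (-9)(2^2)(-1) + (-5)(2^3)(2) = -44.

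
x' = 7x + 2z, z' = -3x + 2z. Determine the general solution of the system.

x(t) = 2C_1e^(4t) + C_2e^(5t), z(t) = -3C_1e^(4t) - C_2e^(5t)

Coefficient matrix A = [[7, 2], [-3, 2]].
Characteristic polynomial det(A - λI) = λ^2 - 9λ + 20 = 0.
Eigenvalues λ = 4, 5.
For λ=4: (A-λI) row 1 is [3, 2], so an eigenvector is (2, -3).
For λ=5: (A-λI) row 1 is [2, 2], so an eigenvector is (1, -1).
General solution: C_1e^(4t)(2,-3) + C_2e^(5t)(1,-1).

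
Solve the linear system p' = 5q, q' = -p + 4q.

p(t) = -2C_1e^(2t)sin(t) + C_1e^(2t)cos(t) + C_2e^(2t)sin(t) + 2C_2e^(2t)cos(t), q(t) = -C_1e^(2t)sin(t) + C_2e^(2t)cos(t)

Coefficient matrix A = [[0, 5], [-1, 4]].
Characteristic polynomial det(A - λI) = λ^2 - 4λ + 5 = 0.
Eigenvalues λ = 2 ± i (complex conjugate pair).
For λ=2+i: an eigenvector is (1,0) - i(-2,-1) = (1 + 2i, 0 + i).
A real fundamental pair from Re and Im of e^((2+i)t)v: X_1 = e^(2t)(cos(t)·(1,0) + sin(t)·(-2,-1)), X_2 = e^(2t)(sin(t)·(1,0) - cos(t)·(-2,-1)).
General solution: C_1X_1 + C_2X_2.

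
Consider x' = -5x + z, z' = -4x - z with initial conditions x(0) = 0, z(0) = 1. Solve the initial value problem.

x(t) = te^(-3t), z(t) = 2te^(-3t) + e^(-3t)

Coefficient matrix A = [[-5, 1], [-4, -1]].
Characteristic polynomial det(A - λI) = λ^2 + 6λ + 9 = 0.
Single eigenvalue λ = -3 with algebraic multiplicity 2.
Eigenvector v = (1,2); generalized eigenvector w with (A-λI)w=v is (0,1).
General solution: e^(-3t)[K_1·v + K_2·(t·v + w)].
Applying x(0)=0, z(0)=1 gives K_1=0, K_2=1.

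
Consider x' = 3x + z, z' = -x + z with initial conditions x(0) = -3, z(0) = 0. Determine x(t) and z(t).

x(t) = -3te^(2t) - 3e^(2t), z(t) = 3te^(2t)

Coefficient matrix A = [[3, 1], [-1, 1]].
Characteristic polynomial det(A - λI) = λ^2 - 4λ + 4 = 0.
Single eigenvalue λ = 2 with algebraic multiplicity 2.
Eigenvector v = (1,-1); generalized eigenvector w with (A-λI)w=v is (2,-1).
General solution: e^(2t)[C_1·v + C_2·(t·v + w)].
Applying x(0)=-3, z(0)=0 gives C_1=3, C_2=-3.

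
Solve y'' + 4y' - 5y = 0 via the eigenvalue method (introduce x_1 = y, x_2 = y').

Let x_1 = y, x_2 = y'. Then x_1' = x_2 and x_2' = 5x_1 - 4x_2.
A = [[0,1],[5,-4]]; det(A-λI) = λ^2 + 4λ - 5.
Eigenvalues λ = -5, 1 with eigenvectors (1,-5), (1,1).

y(t) = C_1e^(-5t) + C_2e^(t)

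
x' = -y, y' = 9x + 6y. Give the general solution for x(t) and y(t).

x(t) = c_1e^(3t) + c_2te^(3t), y(t) = -3c_1e^(3t) - 3c_2te^(3t) - c_2e^(3t)

Coefficient matrix A = [[0, -1], [9, 6]].
Characteristic polynomial det(A - λI) = λ^2 - 6λ + 9 = 0.
Single eigenvalue λ = 3 with algebraic multiplicity 2.
Eigenvector v = (1,-3); generalized eigenvector w with (A-λI)w=v is (0,-1).
General solution: e^(3t)[c_1·v + c_2·(t·v + w)].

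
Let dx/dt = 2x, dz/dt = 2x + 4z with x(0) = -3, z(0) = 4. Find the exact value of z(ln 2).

28

A = [[2,0],[2,4]]; eigenvalues λ = 4, 2.
Eigenvectors: (0,-1) for λ=4, (1,-1) for λ=2.
From the initial condition, c_1 = -1, c_2 = -3.
z(ln 2) = (-1)(2^4)(-1) + (-3)(2^2)(-1) = 28.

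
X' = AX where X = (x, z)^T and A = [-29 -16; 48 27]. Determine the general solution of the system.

Coefficient matrix A = [[-29, -16], [48, 27]].
Characteristic polynomial det(A - λI) = λ^2 + 2λ - 15 = 0.
Eigenvalues λ = -5, 3.
For λ=-5: (A-λI) row 1 is [-24, -16], so an eigenvector is (-2, 3).
For λ=3: (A-λI) row 1 is [-32, -16], so an eigenvector is (1, -2).
General solution: C_1e^(-5t)(-2,3) + C_2e^(3t)(1,-2).

x(t) = -2C_1e^(-5t) + C_2e^(3t), z(t) = 3C_1e^(-5t) - 2C_2e^(3t)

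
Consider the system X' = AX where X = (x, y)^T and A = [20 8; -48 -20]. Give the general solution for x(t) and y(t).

x(t) = -c_1e^(4t) - c_2e^(-4t), y(t) = 2c_1e^(4t) + 3c_2e^(-4t)

Coefficient matrix A = [[20, 8], [-48, -20]].
Characteristic polynomial det(A - λI) = λ^2 - 16 = 0.
Eigenvalues λ = 4, -4.
For λ=4: (A-λI) row 1 is [16, 8], so an eigenvector is (-1, 2).
For λ=-4: (A-λI) row 1 is [24, 8], so an eigenvector is (-1, 3).
General solution: c_1e^(4t)(-1,2) + c_2e^(-4t)(-1,3).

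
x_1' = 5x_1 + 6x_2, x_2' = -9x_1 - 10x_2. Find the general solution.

Coefficient matrix A = [[5, 6], [-9, -10]].
Characteristic polynomial det(A - λI) = λ^2 + 5λ + 4 = 0.
Eigenvalues λ = -4, -1.
For λ=-4: (A-λI) row 1 is [9, 6], so an eigenvector is (2, -3).
For λ=-1: (A-λI) row 1 is [6, 6], so an eigenvector is (-1, 1).
General solution: c_1e^(-4t)(2,-3) + c_2e^(-t)(-1,1).

x_1(t) = 2c_1e^(-4t) - c_2e^(-t), x_2(t) = -3c_1e^(-4t) + c_2e^(-t)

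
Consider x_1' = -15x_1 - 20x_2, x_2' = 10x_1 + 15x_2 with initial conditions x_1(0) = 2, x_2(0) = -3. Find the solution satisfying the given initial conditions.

x_1(t) = 4e^(5t) - 2e^(-5t), x_2(t) = -4e^(5t) + e^(-5t)

Coefficient matrix A = [[-15, -20], [10, 15]].
Characteristic polynomial det(A - λI) = λ^2 - 25 = 0.
Eigenvalues λ = 5, -5.
For λ=5: (A-λI) row 1 is [-20, -20], so an eigenvector is (-1, 1).
For λ=-5: (A-λI) row 1 is [-10, -20], so an eigenvector is (2, -1).
General solution: K_1e^(5t)(-1,1) + K_2e^(-5t)(2,-1).
Applying x_1(0)=2, x_2(0)=-3 gives K_1=-4, K_2=-1.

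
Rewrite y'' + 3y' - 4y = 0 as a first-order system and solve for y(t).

Let x_1 = y, x_2 = y'. Then x_1' = x_2 and x_2' = 4x_1 - 3x_2.
A = [[0,1],[4,-3]]; det(A-λI) = λ^2 + 3λ - 4.
Eigenvalues λ = 1, -4 with eigenvectors (1,1), (1,-4).

y(t) = c_1e^(t) + c_2e^(-4t)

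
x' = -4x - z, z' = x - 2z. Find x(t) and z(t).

Coefficient matrix A = [[-4, -1], [1, -2]].
Characteristic polynomial det(A - λI) = λ^2 + 6λ + 9 = 0.
Single eigenvalue λ = -3 with algebraic multiplicity 2.
Eigenvector v = (-1,1); generalized eigenvector w with (A-λI)w=v is (-2,3).
General solution: e^(-3t)[C_1·v + C_2·(t·v + w)].

x(t) = -C_1e^(-3t) - C_2te^(-3t) - 2C_2e^(-3t), z(t) = C_1e^(-3t) + C_2te^(-3t) + 3C_2e^(-3t)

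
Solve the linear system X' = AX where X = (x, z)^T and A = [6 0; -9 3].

x(t) = -K_2e^(6t), z(t) = -K_1e^(3t) + 3K_2e^(6t)

Coefficient matrix A = [[6, 0], [-9, 3]].
Characteristic polynomial det(A - λI) = λ^2 - 9λ + 18 = 0.
Eigenvalues λ = 3, 6.
For λ=3: (A-λI) row 1 is [3, 0], so an eigenvector is (0, -1).
For λ=6: (A-λI) row 2 is [-9, -3], so an eigenvector is (-1, 3).
General solution: K_1e^(3t)(0,-1) + K_2e^(6t)(-1,3).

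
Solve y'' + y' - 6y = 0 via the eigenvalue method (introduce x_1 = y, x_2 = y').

y(t) = c_1e^(2t) + c_2e^(-3t)

Let x_1 = y, x_2 = y'. Then x_1' = x_2 and x_2' = 6x_1 - x_2.
A = [[0,1],[6,-1]]; det(A-λI) = λ^2 + λ - 6.
Eigenvalues λ = 2, -3 with eigenvectors (1,2), (1,-3).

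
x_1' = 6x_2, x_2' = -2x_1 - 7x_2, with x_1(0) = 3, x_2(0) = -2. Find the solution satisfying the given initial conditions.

Coefficient matrix A = [[0, 6], [-2, -7]].
Characteristic polynomial det(A - λI) = λ^2 + 7λ + 12 = 0.
Eigenvalues λ = -4, -3.
For λ=-4: (A-λI) row 1 is [4, 6], so an eigenvector is (-3, 2).
For λ=-3: (A-λI) row 1 is [3, 6], so an eigenvector is (2, -1).
General solution: K_1e^(-4t)(-3,2) + K_2e^(-3t)(2,-1).
Applying x_1(0)=3, x_2(0)=-2 gives K_1=-1, K_2=0.

x_1(t) = 3e^(-4t), x_2(t) = -2e^(-4t)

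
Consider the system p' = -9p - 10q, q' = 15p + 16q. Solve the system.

Coefficient matrix A = [[-9, -10], [15, 16]].
Characteristic polynomial det(A - λI) = λ^2 - 7λ + 6 = 0.
Eigenvalues λ = 6, 1.
For λ=6: (A-λI) row 1 is [-15, -10], so an eigenvector is (2, -3).
For λ=1: (A-λI) row 1 is [-10, -10], so an eigenvector is (1, -1).
General solution: c_1e^(6t)(2,-3) + c_2e^(t)(1,-1).

p(t) = 2c_1e^(6t) + c_2e^(t), q(t) = -3c_1e^(6t) - c_2e^(t)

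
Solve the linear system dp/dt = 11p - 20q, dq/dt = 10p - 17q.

p(t) = -3c_1e^(-3t)sin(2t) + c_1e^(-3t)cos(2t) + c_2e^(-3t)sin(2t) + 3c_2e^(-3t)cos(2t), q(t) = -2c_1e^(-3t)sin(2t) + c_1e^(-3t)cos(2t) + c_2e^(-3t)sin(2t) + 2c_2e^(-3t)cos(2t)

Coefficient matrix A = [[11, -20], [10, -17]].
Characteristic polynomial det(A - λI) = λ^2 + 6λ + 13 = 0.
Eigenvalues λ = -3 ± 2i (complex conjugate pair).
For λ=-3+2i: an eigenvector is (1,1) - i(-3,-2) = (1 + 3i, 1 + 2i).
A real fundamental pair from Re and Im of e^((-3+2i)t)v: X_1 = e^(-3t)(cos(2t)·(1,1) + sin(2t)·(-3,-2)), X_2 = e^(-3t)(sin(2t)·(1,1) - cos(2t)·(-3,-2)).
General solution: c_1X_1 + c_2X_2.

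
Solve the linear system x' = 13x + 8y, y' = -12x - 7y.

x(t) = 2K_1e^(t) - K_2e^(5t), y(t) = -3K_1e^(t) + K_2e^(5t)

Coefficient matrix A = [[13, 8], [-12, -7]].
Characteristic polynomial det(A - λI) = λ^2 - 6λ + 5 = 0.
Eigenvalues λ = 1, 5.
For λ=1: (A-λI) row 1 is [12, 8], so an eigenvector is (2, -3).
For λ=5: (A-λI) row 1 is [8, 8], so an eigenvector is (-1, 1).
General solution: K_1e^(t)(2,-3) + K_2e^(5t)(-1,1).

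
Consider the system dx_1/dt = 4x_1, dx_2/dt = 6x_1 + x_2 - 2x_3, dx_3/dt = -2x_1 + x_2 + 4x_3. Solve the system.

Coefficient matrix A = [[4, 0, 0], [6, 1, -2], [-2, 1, 4]].
det(A - λI) = 0 gives eigenvalues λ = 4, 3, 2.
For λ=4: eigenvector (1,2,0).
For λ=3: eigenvector (0,-1,1).
For λ=2: eigenvector (0,2,-1).
General solution: C_1e^(4t)(1,2,0) + C_2e^(3t)(0,-1,1) + C_3e^(2t)(0,2,-1).

x_1(t) = C_1e^(4t), x_2(t) = 2C_1e^(4t) - C_2e^(3t) + 2C_3e^(2t), x_3(t) = C_2e^(3t) - C_3e^(2t)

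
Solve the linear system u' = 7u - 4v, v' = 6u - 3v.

u(t) = K_1e^(3t) + 2K_2e^(t), v(t) = K_1e^(3t) + 3K_2e^(t)

Coefficient matrix A = [[7, -4], [6, -3]].
Characteristic polynomial det(A - λI) = λ^2 - 4λ + 3 = 0.
Eigenvalues λ = 3, 1.
For λ=3: (A-λI) row 1 is [4, -4], so an eigenvector is (1, 1).
For λ=1: (A-λI) row 1 is [6, -4], so an eigenvector is (2, 3).
General solution: K_1e^(3t)(1,1) + K_2e^(t)(2,3).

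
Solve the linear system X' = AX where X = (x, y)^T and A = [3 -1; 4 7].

Coefficient matrix A = [[3, -1], [4, 7]].
Characteristic polynomial det(A - λI) = λ^2 - 10λ + 25 = 0.
Single eigenvalue λ = 5 with algebraic multiplicity 2.
Eigenvector v = (-1,2); generalized eigenvector w with (A-λI)w=v is (0,1).
General solution: e^(5t)[K_1·v + K_2·(t·v + w)].

x(t) = -K_1e^(5t) - K_2te^(5t), y(t) = 2K_1e^(5t) + 2K_2te^(5t) + K_2e^(5t)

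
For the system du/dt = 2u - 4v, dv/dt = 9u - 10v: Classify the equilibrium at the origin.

stable improper node

A = [[2,-4],[9,-10]]; det(A-λI) = λ^2 + 8λ + 16.
repeated λ = -4 with a single eigenvector.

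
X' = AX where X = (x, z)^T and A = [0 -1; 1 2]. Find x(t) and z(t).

Coefficient matrix A = [[0, -1], [1, 2]].
Characteristic polynomial det(A - λI) = λ^2 - 2λ + 1 = 0.
Single eigenvalue λ = 1 with algebraic multiplicity 2.
Eigenvector v = (1,-1); generalized eigenvector w with (A-λI)w=v is (-2,1).
General solution: e^(t)[C_1·v + C_2·(t·v + w)].

x(t) = C_1e^(t) + C_2te^(t) - 2C_2e^(t), z(t) = -C_1e^(t) - C_2te^(t) + C_2e^(t)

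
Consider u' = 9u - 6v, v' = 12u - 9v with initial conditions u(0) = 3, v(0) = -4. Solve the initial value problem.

u(t) = 10e^(3t) - 7e^(-3t), v(t) = 10e^(3t) - 14e^(-3t)

Coefficient matrix A = [[9, -6], [12, -9]].
Characteristic polynomial det(A - λI) = λ^2 - 9 = 0.
Eigenvalues λ = 3, -3.
For λ=3: (A-λI) row 1 is [6, -6], so an eigenvector is (1, 1).
For λ=-3: (A-λI) row 1 is [12, -6], so an eigenvector is (1, 2).
General solution: c_1e^(3t)(1,1) + c_2e^(-3t)(1,2).
Applying u(0)=3, v(0)=-4 gives c_1=10, c_2=-7.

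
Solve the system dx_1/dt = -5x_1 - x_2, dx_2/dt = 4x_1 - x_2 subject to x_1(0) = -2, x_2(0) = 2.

x_1(t) = 2te^(-3t) - 2e^(-3t), x_2(t) = -4te^(-3t) + 2e^(-3t)

Coefficient matrix A = [[-5, -1], [4, -1]].
Characteristic polynomial det(A - λI) = λ^2 + 6λ + 9 = 0.
Single eigenvalue λ = -3 with algebraic multiplicity 2.
Eigenvector v = (1,-2); generalized eigenvector w with (A-λI)w=v is (-1,1).
General solution: e^(-3t)[c_1·v + c_2·(t·v + w)].
Applying x_1(0)=-2, x_2(0)=2 gives c_1=0, c_2=2.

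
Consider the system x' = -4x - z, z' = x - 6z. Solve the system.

Coefficient matrix A = [[-4, -1], [1, -6]].
Characteristic polynomial det(A - λI) = λ^2 + 10λ + 25 = 0.
Single eigenvalue λ = -5 with algebraic multiplicity 2.
Eigenvector v = (-1,-1); generalized eigenvector w with (A-λI)w=v is (-3,-2).
General solution: e^(-5t)[c_1·v + c_2·(t·v + w)].

x(t) = -c_1e^(-5t) - c_2te^(-5t) - 3c_2e^(-5t), z(t) = -c_1e^(-5t) - c_2te^(-5t) - 2c_2e^(-5t)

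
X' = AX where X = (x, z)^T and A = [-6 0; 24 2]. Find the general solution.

x(t) = K_1e^(-6t), z(t) = -3K_1e^(-6t) - K_2e^(2t)

Coefficient matrix A = [[-6, 0], [24, 2]].
Characteristic polynomial det(A - λI) = λ^2 + 4λ - 12 = 0.
Eigenvalues λ = -6, 2.
For λ=-6: (A-λI) row 2 is [24, 8], so an eigenvector is (1, -3).
For λ=2: (A-λI) row 1 is [-8, 0], so an eigenvector is (0, -1).
General solution: K_1e^(-6t)(1,-3) + K_2e^(2t)(0,-1).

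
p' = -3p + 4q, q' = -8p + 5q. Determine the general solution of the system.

p(t) = -K_1e^(t)cos(4t) - K_2e^(t)sin(4t), q(t) = K_1e^(t)sin(4t) - K_1e^(t)cos(4t) - K_2e^(t)sin(4t) - K_2e^(t)cos(4t)

Coefficient matrix A = [[-3, 4], [-8, 5]].
Characteristic polynomial det(A - λI) = λ^2 - 2λ + 17 = 0.
Eigenvalues λ = 1 ± 4i (complex conjugate pair).
For λ=1+4i: an eigenvector is (-1,-1) - i(0,1) = (-1, -1 - i).
A real fundamental pair from Re and Im of e^((1+4i)t)v: X_1 = e^(t)(cos(4t)·(-1,-1) + sin(4t)·(0,1)), X_2 = e^(t)(sin(4t)·(-1,-1) - cos(4t)·(0,1)).
General solution: K_1X_1 + K_2X_2.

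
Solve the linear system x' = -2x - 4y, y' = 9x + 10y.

x(t) = 2C_1e^(4t) + 2C_2te^(4t) - C_2e^(4t), y(t) = -3C_1e^(4t) - 3C_2te^(4t) + C_2e^(4t)

Coefficient matrix A = [[-2, -4], [9, 10]].
Characteristic polynomial det(A - λI) = λ^2 - 8λ + 16 = 0.
Single eigenvalue λ = 4 with algebraic multiplicity 2.
Eigenvector v = (2,-3); generalized eigenvector w with (A-λI)w=v is (-1,1).
General solution: e^(4t)[C_1·v + C_2·(t·v + w)].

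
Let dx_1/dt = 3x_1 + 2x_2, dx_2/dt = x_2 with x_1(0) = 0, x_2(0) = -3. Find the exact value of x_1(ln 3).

-72

A = [[3,2],[0,1]]; eigenvalues λ = 1, 3.
Eigenvectors: (-1,1) for λ=1, (-1,0) for λ=3.
From the initial condition, c_1 = -3, c_2 = 3.
x_1(ln 3) = (-3)(3^1)(-1) + (3)(3^3)(-1) = -72.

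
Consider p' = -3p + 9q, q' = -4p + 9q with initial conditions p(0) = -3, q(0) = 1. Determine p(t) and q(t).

Coefficient matrix A = [[-3, 9], [-4, 9]].
Characteristic polynomial det(A - λI) = λ^2 - 6λ + 9 = 0.
Single eigenvalue λ = 3 with algebraic multiplicity 2.
Eigenvector v = (-3,-2); generalized eigenvector w with (A-λI)w=v is (2,1).
General solution: e^(3t)[K_1·v + K_2·(t·v + w)].
Applying p(0)=-3, q(0)=1 gives K_1=-5, K_2=-9.

p(t) = 27te^(3t) - 3e^(3t), q(t) = 18te^(3t) + e^(3t)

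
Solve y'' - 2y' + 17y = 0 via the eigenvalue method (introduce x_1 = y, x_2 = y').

y(t) = C_1e^(t)cos(4t) + C_2e^(t)sin(4t)

Let x_1 = y, x_2 = y'. Then x_1' = x_2 and x_2' = -17x_1 + 2x_2.
A = [[0,1],[-17,2]]; det(A-λI) = λ^2 - 2λ + 17.
Eigenvalues λ = 1 ± 4i.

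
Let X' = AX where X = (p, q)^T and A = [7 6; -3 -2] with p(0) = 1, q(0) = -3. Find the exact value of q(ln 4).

A = [[7,6],[-3,-2]]; eigenvalues λ = 4, 1.
Eigenvectors: (-2,1) for λ=4, (1,-1) for λ=1.
From the initial condition, c_1 = 2, c_2 = 5.
q(ln 4) = (2)(4^4)(1) + (5)(4^1)(-1) = 492.

492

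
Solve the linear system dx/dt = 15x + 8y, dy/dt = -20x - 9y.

Coefficient matrix A = [[15, 8], [-20, -9]].
Characteristic polynomial det(A - λI) = λ^2 - 6λ + 25 = 0.
Eigenvalues λ = 3 ± 4i (complex conjugate pair).
For λ=3+4i: an eigenvector is (-1,2) - i(1,-1) = (-1 - i, 2 + i).
A real fundamental pair from Re and Im of e^((3+4i)t)v: X_1 = e^(3t)(cos(4t)·(-1,2) + sin(4t)·(1,-1)), X_2 = e^(3t)(sin(4t)·(-1,2) - cos(4t)·(1,-1)).
General solution: K_1X_1 + K_2X_2.

x(t) = K_1e^(3t)sin(4t) - K_1e^(3t)cos(4t) - K_2e^(3t)sin(4t) - K_2e^(3t)cos(4t), y(t) = -K_1e^(3t)sin(4t) + 2K_1e^(3t)cos(4t) + 2K_2e^(3t)sin(4t) + K_2e^(3t)cos(4t)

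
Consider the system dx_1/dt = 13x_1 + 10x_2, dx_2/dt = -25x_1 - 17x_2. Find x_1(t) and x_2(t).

x_1(t) = K_1e^(-2t)sin(5t) - K_1e^(-2t)cos(5t) - K_2e^(-2t)sin(5t) - K_2e^(-2t)cos(5t), x_2(t) = -K_1e^(-2t)sin(5t) + 2K_1e^(-2t)cos(5t) + 2K_2e^(-2t)sin(5t) + K_2e^(-2t)cos(5t)

Coefficient matrix A = [[13, 10], [-25, -17]].
Characteristic polynomial det(A - λI) = λ^2 + 4λ + 29 = 0.
Eigenvalues λ = -2 ± 5i (complex conjugate pair).
For λ=-2+5i: an eigenvector is (-1,2) - i(1,-1) = (-1 - i, 2 + i).
A real fundamental pair from Re and Im of e^((-2+5i)t)v: X_1 = e^(-2t)(cos(5t)·(-1,2) + sin(5t)·(1,-1)), X_2 = e^(-2t)(sin(5t)·(-1,2) - cos(5t)·(1,-1)).
General solution: K_1X_1 + K_2X_2.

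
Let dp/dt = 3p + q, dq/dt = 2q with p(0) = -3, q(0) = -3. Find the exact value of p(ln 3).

A = [[3,1],[0,2]]; eigenvalues λ = 3, 2.
Eigenvectors: (-1,0) for λ=3, (1,-1) for λ=2.
From the initial condition, c_1 = 6, c_2 = 3.
p(ln 3) = (6)(3^3)(-1) + (3)(3^2)(1) = -135.

-135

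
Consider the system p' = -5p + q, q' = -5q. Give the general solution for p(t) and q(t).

p(t) = C_1e^(-5t) + C_2te^(-5t) + 3C_2e^(-5t), q(t) = C_2e^(-5t)

Coefficient matrix A = [[-5, 1], [0, -5]].
Characteristic polynomial det(A - λI) = λ^2 + 10λ + 25 = 0.
Single eigenvalue λ = -5 with algebraic multiplicity 2.
Eigenvector v = (1,0); generalized eigenvector w with (A-λI)w=v is (3,1).
General solution: e^(-5t)[C_1·v + C_2·(t·v + w)].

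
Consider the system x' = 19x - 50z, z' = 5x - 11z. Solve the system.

x(t) = -3C_1e^(4t)sin(5t) - C_1e^(4t)cos(5t) - C_2e^(4t)sin(5t) + 3C_2e^(4t)cos(5t), z(t) = -C_1e^(4t)sin(5t) + C_2e^(4t)cos(5t)

Coefficient matrix A = [[19, -50], [5, -11]].
Characteristic polynomial det(A - λI) = λ^2 - 8λ + 41 = 0.
Eigenvalues λ = 4 ± 5i (complex conjugate pair).
For λ=4+5i: an eigenvector is (-1,0) - i(-3,-1) = (-1 + 3i, 0 + i).
A real fundamental pair from Re and Im of e^((4+5i)t)v: X_1 = e^(4t)(cos(5t)·(-1,0) + sin(5t)·(-3,-1)), X_2 = e^(4t)(sin(5t)·(-1,0) - cos(5t)·(-3,-1)).
General solution: C_1X_1 + C_2X_2.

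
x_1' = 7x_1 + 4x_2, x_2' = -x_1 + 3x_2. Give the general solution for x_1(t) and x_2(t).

x_1(t) = -2c_1e^(5t) - 2c_2te^(5t) + 3c_2e^(5t), x_2(t) = c_1e^(5t) + c_2te^(5t) - 2c_2e^(5t)

Coefficient matrix A = [[7, 4], [-1, 3]].
Characteristic polynomial det(A - λI) = λ^2 - 10λ + 25 = 0.
Single eigenvalue λ = 5 with algebraic multiplicity 2.
Eigenvector v = (-2,1); generalized eigenvector w with (A-λI)w=v is (3,-2).
General solution: e^(5t)[c_1·v + c_2·(t·v + w)].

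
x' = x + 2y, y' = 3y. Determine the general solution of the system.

Coefficient matrix A = [[1, 2], [0, 3]].
Characteristic polynomial det(A - λI) = λ^2 - 4λ + 3 = 0.
Eigenvalues λ = 1, 3.
For λ=1: (A-λI) row 1 is [0, 2], so an eigenvector is (1, 0).
For λ=3: (A-λI) row 1 is [-2, 2], so an eigenvector is (-1, -1).
General solution: C_1e^(t)(1,0) + C_2e^(3t)(-1,-1).

x(t) = C_1e^(t) - C_2e^(3t), y(t) = -C_2e^(3t)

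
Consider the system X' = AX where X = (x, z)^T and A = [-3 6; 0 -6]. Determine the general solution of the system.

Coefficient matrix A = [[-3, 6], [0, -6]].
Characteristic polynomial det(A - λI) = λ^2 + 9λ + 18 = 0.
Eigenvalues λ = -3, -6.
For λ=-3: (A-λI) row 1 is [0, 6], so an eigenvector is (-1, 0).
For λ=-6: (A-λI) row 1 is [3, 6], so an eigenvector is (-2, 1).
General solution: c_1e^(-3t)(-1,0) + c_2e^(-6t)(-2,1).

x(t) = -c_1e^(-3t) - 2c_2e^(-6t), z(t) = c_2e^(-6t)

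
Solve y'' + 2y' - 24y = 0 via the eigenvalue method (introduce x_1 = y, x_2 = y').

y(t) = c_1e^(4t) + c_2e^(-6t)

Let x_1 = y, x_2 = y'. Then x_1' = x_2 and x_2' = 24x_1 - 2x_2.
A = [[0,1],[24,-2]]; det(A-λI) = λ^2 + 2λ - 24.
Eigenvalues λ = 4, -6 with eigenvectors (1,4), (1,-6).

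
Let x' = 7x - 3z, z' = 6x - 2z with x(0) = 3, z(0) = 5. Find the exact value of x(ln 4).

A = [[7,-3],[6,-2]]; eigenvalues λ = 1, 4.
Eigenvectors: (1,2) for λ=1, (1,1) for λ=4.
From the initial condition, c_1 = 2, c_2 = 1.
x(ln 4) = (2)(4^1)(1) + (1)(4^4)(1) = 264.

264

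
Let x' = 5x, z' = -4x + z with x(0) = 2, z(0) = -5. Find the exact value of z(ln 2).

-70

A = [[5,0],[-4,1]]; eigenvalues λ = 5, 1.
Eigenvectors: (1,-1) for λ=5, (0,-1) for λ=1.
From the initial condition, c_1 = 2, c_2 = 3.
z(ln 2) = (2)(2^5)(-1) + (3)(2^1)(-1) = -70.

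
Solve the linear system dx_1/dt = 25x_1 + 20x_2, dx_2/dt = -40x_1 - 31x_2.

x_1(t) = -c_1e^(-3t)sin(4t) + 2c_1e^(-3t)cos(4t) + 2c_2e^(-3t)sin(4t) + c_2e^(-3t)cos(4t), x_2(t) = c_1e^(-3t)sin(4t) - 3c_1e^(-3t)cos(4t) - 3c_2e^(-3t)sin(4t) - c_2e^(-3t)cos(4t)

Coefficient matrix A = [[25, 20], [-40, -31]].
Characteristic polynomial det(A - λI) = λ^2 + 6λ + 25 = 0.
Eigenvalues λ = -3 ± 4i (complex conjugate pair).
For λ=-3+4i: an eigenvector is (2,-3) - i(-1,1) = (2 + i, -3 - i).
A real fundamental pair from Re and Im of e^((-3+4i)t)v: X_1 = e^(-3t)(cos(4t)·(2,-3) + sin(4t)·(-1,1)), X_2 = e^(-3t)(sin(4t)·(2,-3) - cos(4t)·(-1,1)).
General solution: c_1X_1 + c_2X_2.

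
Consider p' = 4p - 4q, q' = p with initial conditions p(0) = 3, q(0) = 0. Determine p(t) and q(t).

p(t) = 6te^(2t) + 3e^(2t), q(t) = 3te^(2t)

Coefficient matrix A = [[4, -4], [1, 0]].
Characteristic polynomial det(A - λI) = λ^2 - 4λ + 4 = 0.
Single eigenvalue λ = 2 with algebraic multiplicity 2.
Eigenvector v = (2,1); generalized eigenvector w with (A-λI)w=v is (1,0).
General solution: e^(2t)[C_1·v + C_2·(t·v + w)].
Applying p(0)=3, q(0)=0 gives C_1=0, C_2=3.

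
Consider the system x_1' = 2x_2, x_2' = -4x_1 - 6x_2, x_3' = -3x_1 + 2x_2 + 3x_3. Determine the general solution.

Coefficient matrix A = [[0, 2, 0], [-4, -6, 0], [-3, 2, 3]].
det(A - λI) = 0 gives eigenvalues λ = -2, -4, 3.
For λ=-2: eigenvector (1,-1,1).
For λ=-4: eigenvector (1,-2,1).
For λ=3: eigenvector (0,0,1).
General solution: K_1e^(-2t)(1,-1,1) + K_2e^(-4t)(1,-2,1) + K_3e^(3t)(0,0,1).

x_1(t) = K_1e^(-2t) + K_2e^(-4t), x_2(t) = -K_1e^(-2t) - 2K_2e^(-4t), x_3(t) = K_1e^(-2t) + K_2e^(-4t) + K_3e^(3t)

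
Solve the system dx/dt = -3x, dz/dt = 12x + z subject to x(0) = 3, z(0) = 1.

x(t) = 3e^(-3t), z(t) = 10e^(t) - 9e^(-3t)

Coefficient matrix A = [[-3, 0], [12, 1]].
Characteristic polynomial det(A - λI) = λ^2 + 2λ - 3 = 0.
Eigenvalues λ = 1, -3.
For λ=1: (A-λI) row 1 is [-4, 0], so an eigenvector is (0, 1).
For λ=-3: (A-λI) row 2 is [12, 4], so an eigenvector is (-1, 3).
General solution: K_1e^(t)(0,1) + K_2e^(-3t)(-1,3).
Applying x(0)=3, z(0)=1 gives K_1=10, K_2=-3.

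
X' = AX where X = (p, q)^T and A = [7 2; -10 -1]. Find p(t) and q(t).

Coefficient matrix A = [[7, 2], [-10, -1]].
Characteristic polynomial det(A - λI) = λ^2 - 6λ + 13 = 0.
Eigenvalues λ = 3 ± 2i (complex conjugate pair).
For λ=3+2i: an eigenvector is (-1,2) - i(0,1) = (-1, 2 - i).
A real fundamental pair from Re and Im of e^((3+2i)t)v: X_1 = e^(3t)(cos(2t)·(-1,2) + sin(2t)·(0,1)), X_2 = e^(3t)(sin(2t)·(-1,2) - cos(2t)·(0,1)).
General solution: c_1X_1 + c_2X_2.

p(t) = -c_1e^(3t)cos(2t) - c_2e^(3t)sin(2t), q(t) = c_1e^(3t)sin(2t) + 2c_1e^(3t)cos(2t) + 2c_2e^(3t)sin(2t) - c_2e^(3t)cos(2t)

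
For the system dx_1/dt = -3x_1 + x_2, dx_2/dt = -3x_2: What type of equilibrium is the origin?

stable improper node

A = [[-3,1],[0,-3]]; det(A-λI) = λ^2 + 6λ + 9.
repeated λ = -3 with a single eigenvector.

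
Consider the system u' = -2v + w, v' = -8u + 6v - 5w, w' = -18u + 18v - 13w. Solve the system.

Coefficient matrix A = [[0, -2, 1], [-8, 6, -5], [-18, 18, -13]].
det(A - λI) = 0 gives eigenvalues λ = -2, -4, -1.
For λ=-2: eigenvector (1,1,0).
For λ=-4: eigenvector (0,1,2).
For λ=-1: eigenvector (1,-1,-3).
General solution: C_1e^(-2t)(1,1,0) + C_2e^(-4t)(0,1,2) + C_3e^(-t)(1,-1,-3).

u(t) = C_1e^(-2t) + C_3e^(-t), v(t) = C_1e^(-2t) + C_2e^(-4t) - C_3e^(-t), w(t) = 2C_2e^(-4t) - 3C_3e^(-t)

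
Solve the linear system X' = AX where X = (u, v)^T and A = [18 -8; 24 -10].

Coefficient matrix A = [[18, -8], [24, -10]].
Characteristic polynomial det(A - λI) = λ^2 - 8λ + 12 = 0.
Eigenvalues λ = 6, 2.
For λ=6: (A-λI) row 1 is [12, -8], so an eigenvector is (-2, -3).
For λ=2: (A-λI) row 1 is [16, -8], so an eigenvector is (1, 2).
General solution: K_1e^(6t)(-2,-3) + K_2e^(2t)(1,2).

u(t) = -2K_1e^(6t) + K_2e^(2t), v(t) = -3K_1e^(6t) + 2K_2e^(2t)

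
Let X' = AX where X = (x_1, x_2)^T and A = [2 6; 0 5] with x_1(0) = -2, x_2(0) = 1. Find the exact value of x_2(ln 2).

A = [[2,6],[0,5]]; eigenvalues λ = 5, 2.
Eigenvectors: (2,1) for λ=5, (1,0) for λ=2.
From the initial condition, c_1 = 1, c_2 = -4.
x_2(ln 2) = (1)(2^5)(1) + (-4)(2^2)(0) = 32.

32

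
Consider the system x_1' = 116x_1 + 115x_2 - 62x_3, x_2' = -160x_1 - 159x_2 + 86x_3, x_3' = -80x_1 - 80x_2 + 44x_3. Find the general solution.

x_1(t) = -7c_1e^(-4t) - c_2e^(t) + 3c_3e^(4t), x_2(t) = 10c_1e^(-4t) + c_2e^(t) - 4c_3e^(4t), x_3(t) = 5c_1e^(-4t) - 2c_3e^(4t)

Coefficient matrix A = [[116, 115, -62], [-160, -159, 86], [-80, -80, 44]].
det(A - λI) = 0 gives eigenvalues λ = -4, 1, 4.
For λ=-4: eigenvector (-7,10,5).
For λ=1: eigenvector (-1,1,0).
For λ=4: eigenvector (3,-4,-2).
General solution: c_1e^(-4t)(-7,10,5) + c_2e^(t)(-1,1,0) + c_3e^(4t)(3,-4,-2).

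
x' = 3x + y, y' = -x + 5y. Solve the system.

Coefficient matrix A = [[3, 1], [-1, 5]].
Characteristic polynomial det(A - λI) = λ^2 - 8λ + 16 = 0.
Single eigenvalue λ = 4 with algebraic multiplicity 2.
Eigenvector v = (1,1); generalized eigenvector w with (A-λI)w=v is (1,2).
General solution: e^(4t)[K_1·v + K_2·(t·v + w)].

x(t) = K_1e^(4t) + K_2te^(4t) + K_2e^(4t), y(t) = K_1e^(4t) + K_2te^(4t) + 2K_2e^(4t)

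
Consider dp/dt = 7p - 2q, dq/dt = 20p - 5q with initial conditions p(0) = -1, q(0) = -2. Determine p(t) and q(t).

Coefficient matrix A = [[7, -2], [20, -5]].
Characteristic polynomial det(A - λI) = λ^2 - 2λ + 5 = 0.
Eigenvalues λ = 1 ± 2i (complex conjugate pair).
For λ=1+2i: an eigenvector is (0,1) - i(-1,-3) = (0 + i, 1 + 3i).
A real fundamental pair from Re and Im of e^((1+2i)t)v: X_1 = e^(t)(cos(2t)·(0,1) + sin(2t)·(-1,-3)), X_2 = e^(t)(sin(2t)·(0,1) - cos(2t)·(-1,-3)).
General solution: K_1X_1 + K_2X_2.
Applying p(0)=-1, q(0)=-2 gives K_1=1, K_2=-1.

p(t) = -e^(t)sin(2t) - e^(t)cos(2t), q(t) = -4e^(t)sin(2t) - 2e^(t)cos(2t)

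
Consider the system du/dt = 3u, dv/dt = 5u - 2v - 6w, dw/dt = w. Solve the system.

Coefficient matrix A = [[3, 0, 0], [5, -2, -6], [0, 0, 1]].
det(A - λI) = 0 gives eigenvalues λ = 3, -2, 1.
For λ=3: eigenvector (1,1,0).
For λ=-2: eigenvector (0,1,0).
For λ=1: eigenvector (0,-2,1).
General solution: c_1e^(3t)(1,1,0) + c_2e^(-2t)(0,1,0) + c_3e^(t)(0,-2,1).

u(t) = c_1e^(3t), v(t) = c_1e^(3t) + c_2e^(-2t) - 2c_3e^(t), w(t) = c_3e^(t)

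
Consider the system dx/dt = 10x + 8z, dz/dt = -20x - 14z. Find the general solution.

Coefficient matrix A = [[10, 8], [-20, -14]].
Characteristic polynomial det(A - λI) = λ^2 + 4λ + 20 = 0.
Eigenvalues λ = -2 ± 4i (complex conjugate pair).
For λ=-2+4i: an eigenvector is (1,-1) - i(1,-2) = (1 - i, -1 + 2i).
A real fundamental pair from Re and Im of e^((-2+4i)t)v: X_1 = e^(-2t)(cos(4t)·(1,-1) + sin(4t)·(1,-2)), X_2 = e^(-2t)(sin(4t)·(1,-1) - cos(4t)·(1,-2)).
General solution: C_1X_1 + C_2X_2.

x(t) = C_1e^(-2t)sin(4t) + C_1e^(-2t)cos(4t) + C_2e^(-2t)sin(4t) - C_2e^(-2t)cos(4t), z(t) = -2C_1e^(-2t)sin(4t) - C_1e^(-2t)cos(4t) - C_2e^(-2t)sin(4t) + 2C_2e^(-2t)cos(4t)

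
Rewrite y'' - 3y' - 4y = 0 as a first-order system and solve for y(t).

Let x_1 = y, x_2 = y'. Then x_1' = x_2 and x_2' = 4x_1 + 3x_2.
A = [[0,1],[4,3]]; det(A-λI) = λ^2 - 3λ - 4.
Eigenvalues λ = 4, -1 with eigenvectors (1,4), (1,-1).

y(t) = C_1e^(4t) + C_2e^(-t)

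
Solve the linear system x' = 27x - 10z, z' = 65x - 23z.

x(t) = -c_1e^(2t)sin(5t) - c_1e^(2t)cos(5t) - c_2e^(2t)sin(5t) + c_2e^(2t)cos(5t), z(t) = -3c_1e^(2t)sin(5t) - 2c_1e^(2t)cos(5t) - 2c_2e^(2t)sin(5t) + 3c_2e^(2t)cos(5t)

Coefficient matrix A = [[27, -10], [65, -23]].
Characteristic polynomial det(A - λI) = λ^2 - 4λ + 29 = 0.
Eigenvalues λ = 2 ± 5i (complex conjugate pair).
For λ=2+5i: an eigenvector is (-1,-2) - i(-1,-3) = (-1 + i, -2 + 3i).
A real fundamental pair from Re and Im of e^((2+5i)t)v: X_1 = e^(2t)(cos(5t)·(-1,-2) + sin(5t)·(-1,-3)), X_2 = e^(2t)(sin(5t)·(-1,-2) - cos(5t)·(-1,-3)).
General solution: c_1X_1 + c_2X_2.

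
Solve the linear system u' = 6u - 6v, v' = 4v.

Coefficient matrix A = [[6, -6], [0, 4]].
Characteristic polynomial det(A - λI) = λ^2 - 10λ + 24 = 0.
Eigenvalues λ = 4, 6.
For λ=4: (A-λI) row 1 is [2, -6], so an eigenvector is (-3, -1).
For λ=6: (A-λI) row 1 is [0, -6], so an eigenvector is (1, 0).
General solution: c_1e^(4t)(-3,-1) + c_2e^(6t)(1,0).

u(t) = -3c_1e^(4t) + c_2e^(6t), v(t) = -c_1e^(4t)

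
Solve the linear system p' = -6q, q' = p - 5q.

p(t) = -3K_1e^(-2t) + 2K_2e^(-3t), q(t) = -K_1e^(-2t) + K_2e^(-3t)

Coefficient matrix A = [[0, -6], [1, -5]].
Characteristic polynomial det(A - λI) = λ^2 + 5λ + 6 = 0.
Eigenvalues λ = -2, -3.
For λ=-2: (A-λI) row 1 is [2, -6], so an eigenvector is (-3, -1).
For λ=-3: (A-λI) row 1 is [3, -6], so an eigenvector is (2, 1).
General solution: K_1e^(-2t)(-3,-1) + K_2e^(-3t)(2,1).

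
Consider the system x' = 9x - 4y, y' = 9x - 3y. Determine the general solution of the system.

Coefficient matrix A = [[9, -4], [9, -3]].
Characteristic polynomial det(A - λI) = λ^2 - 6λ + 9 = 0.
Single eigenvalue λ = 3 with algebraic multiplicity 2.
Eigenvector v = (-2,-3); generalized eigenvector w with (A-λI)w=v is (-1,-1).
General solution: e^(3t)[c_1·v + c_2·(t·v + w)].

x(t) = -2c_1e^(3t) - 2c_2te^(3t) - c_2e^(3t), y(t) = -3c_1e^(3t) - 3c_2te^(3t) - c_2e^(3t)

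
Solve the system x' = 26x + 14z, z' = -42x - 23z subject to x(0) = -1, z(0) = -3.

x(t) = -10e^(5t) + 9e^(-2t), z(t) = 15e^(5t) - 18e^(-2t)

Coefficient matrix A = [[26, 14], [-42, -23]].
Characteristic polynomial det(A - λI) = λ^2 - 3λ - 10 = 0.
Eigenvalues λ = 5, -2.
For λ=5: (A-λI) row 1 is [21, 14], so an eigenvector is (-2, 3).
For λ=-2: (A-λI) row 1 is [28, 14], so an eigenvector is (1, -2).
General solution: C_1e^(5t)(-2,3) + C_2e^(-2t)(1,-2).
Applying x(0)=-1, z(0)=-3 gives C_1=5, C_2=9.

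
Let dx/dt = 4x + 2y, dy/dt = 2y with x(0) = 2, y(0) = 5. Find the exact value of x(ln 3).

522

A = [[4,2],[0,2]]; eigenvalues λ = 2, 4.
Eigenvectors: (1,-1) for λ=2, (-1,0) for λ=4.
From the initial condition, c_1 = -5, c_2 = -7.
x(ln 3) = (-5)(3^2)(1) + (-7)(3^4)(-1) = 522.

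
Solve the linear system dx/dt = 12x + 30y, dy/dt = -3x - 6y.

Coefficient matrix A = [[12, 30], [-3, -6]].
Characteristic polynomial det(A - λI) = λ^2 - 6λ + 18 = 0.
Eigenvalues λ = 3 ± 3i (complex conjugate pair).
For λ=3+3i: an eigenvector is (-1,0) - i(-3,1) = (-1 + 3i, 0 - i).
A real fundamental pair from Re and Im of e^((3+3i)t)v: X_1 = e^(3t)(cos(3t)·(-1,0) + sin(3t)·(-3,1)), X_2 = e^(3t)(sin(3t)·(-1,0) - cos(3t)·(-3,1)).
General solution: K_1X_1 + K_2X_2.

x(t) = -3K_1e^(3t)sin(3t) - K_1e^(3t)cos(3t) - K_2e^(3t)sin(3t) + 3K_2e^(3t)cos(3t), y(t) = K_1e^(3t)sin(3t) - K_2e^(3t)cos(3t)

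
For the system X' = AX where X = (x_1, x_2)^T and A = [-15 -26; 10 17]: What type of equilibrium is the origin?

A = [[-15,-26],[10,17]]; det(A-λI) = λ^2 - 2λ + 5.
λ = 1 ± 2i: positive real part.

unstable spiral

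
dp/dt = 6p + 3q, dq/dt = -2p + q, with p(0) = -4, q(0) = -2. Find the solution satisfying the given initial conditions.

Coefficient matrix A = [[6, 3], [-2, 1]].
Characteristic polynomial det(A - λI) = λ^2 - 7λ + 12 = 0.
Eigenvalues λ = 3, 4.
For λ=3: (A-λI) row 1 is [3, 3], so an eigenvector is (-1, 1).
For λ=4: (A-λI) row 1 is [2, 3], so an eigenvector is (3, -2).
General solution: C_1e^(3t)(-1,1) + C_2e^(4t)(3,-2).
Applying p(0)=-4, q(0)=-2 gives C_1=-14, C_2=-6.

p(t) = -18e^(4t) + 14e^(3t), q(t) = 12e^(4t) - 14e^(3t)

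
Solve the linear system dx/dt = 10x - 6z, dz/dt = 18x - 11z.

Coefficient matrix A = [[10, -6], [18, -11]].
Characteristic polynomial det(A - λI) = λ^2 + λ - 2 = 0.
Eigenvalues λ = 1, -2.
For λ=1: (A-λI) row 1 is [9, -6], so an eigenvector is (-2, -3).
For λ=-2: (A-λI) row 1 is [12, -6], so an eigenvector is (1, 2).
General solution: C_1e^(t)(-2,-3) + C_2e^(-2t)(1,2).

x(t) = -2C_1e^(t) + C_2e^(-2t), z(t) = -3C_1e^(t) + 2C_2e^(-2t)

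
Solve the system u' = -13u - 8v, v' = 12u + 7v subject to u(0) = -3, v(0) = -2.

Coefficient matrix A = [[-13, -8], [12, 7]].
Characteristic polynomial det(A - λI) = λ^2 + 6λ + 5 = 0.
Eigenvalues λ = -1, -5.
For λ=-1: (A-λI) row 1 is [-12, -8], so an eigenvector is (2, -3).
For λ=-5: (A-λI) row 1 is [-8, -8], so an eigenvector is (-1, 1).
General solution: C_1e^(-t)(2,-3) + C_2e^(-5t)(-1,1).
Applying u(0)=-3, v(0)=-2 gives C_1=5, C_2=13.

u(t) = 10e^(-t) - 13e^(-5t), v(t) = -15e^(-t) + 13e^(-5t)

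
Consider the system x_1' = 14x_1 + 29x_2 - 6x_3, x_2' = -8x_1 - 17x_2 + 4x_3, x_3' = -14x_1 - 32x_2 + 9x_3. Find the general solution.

x_1(t) = K_1e^(2t) - 4K_2e^(t) - K_3e^(3t), x_2(t) = 2K_2e^(t) + K_3e^(3t), x_3(t) = 2K_1e^(2t) + K_2e^(t) + 3K_3e^(3t)

Coefficient matrix A = [[14, 29, -6], [-8, -17, 4], [-14, -32, 9]].
det(A - λI) = 0 gives eigenvalues λ = 2, 1, 3.
For λ=2: eigenvector (1,0,2).
For λ=1: eigenvector (-4,2,1).
For λ=3: eigenvector (-1,1,3).
General solution: K_1e^(2t)(1,0,2) + K_2e^(t)(-4,2,1) + K_3e^(3t)(-1,1,3).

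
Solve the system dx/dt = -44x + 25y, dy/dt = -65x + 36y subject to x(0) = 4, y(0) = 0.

x(t) = -32e^(-4t)sin(5t) + 4e^(-4t)cos(5t), y(t) = -52e^(-4t)sin(5t)

Coefficient matrix A = [[-44, 25], [-65, 36]].
Characteristic polynomial det(A - λI) = λ^2 + 8λ + 41 = 0.
Eigenvalues λ = -4 ± 5i (complex conjugate pair).
For λ=-4+5i: an eigenvector is (2,3) - i(-1,-2) = (2 + i, 3 + 2i).
A real fundamental pair from Re and Im of e^((-4+5i)t)v: X_1 = e^(-4t)(cos(5t)·(2,3) + sin(5t)·(-1,-2)), X_2 = e^(-4t)(sin(5t)·(2,3) - cos(5t)·(-1,-2)).
General solution: K_1X_1 + K_2X_2.
Applying x(0)=4, y(0)=0 gives K_1=8, K_2=-12.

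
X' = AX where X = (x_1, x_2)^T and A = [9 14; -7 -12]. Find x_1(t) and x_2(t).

Coefficient matrix A = [[9, 14], [-7, -12]].
Characteristic polynomial det(A - λI) = λ^2 + 3λ - 10 = 0.
Eigenvalues λ = 2, -5.
For λ=2: (A-λI) row 1 is [7, 14], so an eigenvector is (2, -1).
For λ=-5: (A-λI) row 1 is [14, 14], so an eigenvector is (-1, 1).
General solution: K_1e^(2t)(2,-1) + K_2e^(-5t)(-1,1).

x_1(t) = 2K_1e^(2t) - K_2e^(-5t), x_2(t) = -K_1e^(2t) + K_2e^(-5t)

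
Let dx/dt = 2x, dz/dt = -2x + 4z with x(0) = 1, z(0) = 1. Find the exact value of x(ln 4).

A = [[2,0],[-2,4]]; eigenvalues λ = 4, 2.
Eigenvectors: (0,1) for λ=4, (-1,-1) for λ=2.
From the initial condition, c_1 = 0, c_2 = -1.
x(ln 4) = (0)(4^4)(0) + (-1)(4^2)(-1) = 16.

16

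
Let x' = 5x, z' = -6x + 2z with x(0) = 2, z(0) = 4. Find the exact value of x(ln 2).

64

A = [[5,0],[-6,2]]; eigenvalues λ = 2, 5.
Eigenvectors: (0,-1) for λ=2, (-1,2) for λ=5.
From the initial condition, c_1 = -8, c_2 = -2.
x(ln 2) = (-8)(2^2)(0) + (-2)(2^5)(-1) = 64.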